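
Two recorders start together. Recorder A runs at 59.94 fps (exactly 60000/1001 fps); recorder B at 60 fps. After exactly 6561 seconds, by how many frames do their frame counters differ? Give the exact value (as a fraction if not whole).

393660/1001 frames

A emits 60000/1001 × 6561 = 393660000/1001 frames; B emits 60 × 6561 = 393660.
Difference = 393660/1001 frames (≈ 393.2667); B is ahead of A.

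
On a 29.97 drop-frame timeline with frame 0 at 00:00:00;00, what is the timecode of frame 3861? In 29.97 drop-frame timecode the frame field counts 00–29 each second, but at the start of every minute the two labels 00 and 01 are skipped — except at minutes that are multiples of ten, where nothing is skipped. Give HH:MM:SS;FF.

00:02:08;25

Ten DF minutes hold 17982 frames, so frame 3861 lies in block 0 (frames 0–17981) with 3861 frames into that block.
The block's first minute is 1800 frames and the rest 1798 each; 3861 frames reaches minute 2, so 0 × 18 + 2 × 2 = 4 labels have been skipped so far.
Adding those back, label number 3861 + 4 = 3865 at 30 labels/s is 128 s + 25 f = 0 h 2 min 8 s frame 25, i.e. 00:02:08;25.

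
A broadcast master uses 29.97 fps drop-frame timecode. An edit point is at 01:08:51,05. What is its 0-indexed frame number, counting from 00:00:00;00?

123811

As if non-drop at 30 labels/s: (1 × 3600 + 8 × 60 + 51) × 30 + 5 = 123935.
Minute boundaries passed: 68; those not divisible by 10: 68 − 6 = 62; dropped labels = 2 × 62 = 124.
Actual frame index = 123935 − 124 = 123811.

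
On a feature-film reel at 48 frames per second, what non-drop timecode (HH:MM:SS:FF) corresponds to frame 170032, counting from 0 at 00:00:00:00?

170032 ÷ 48 = 3542 full seconds, remainder 16 frames.
3542 s = 0 h 59 min 2 s.
Timecode: 00:59:02:16.

00:59:02:16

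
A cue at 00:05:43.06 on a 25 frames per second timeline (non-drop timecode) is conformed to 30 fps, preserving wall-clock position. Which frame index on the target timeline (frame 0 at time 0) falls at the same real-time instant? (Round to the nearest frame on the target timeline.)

frame 10297

Source frame index: (0×3600 + 5×60 + 43) × 25 + 6 = 8581.
Real time: 8581 / (25) = 8581/25 s.
Target frame: (8581/25) × (30) = 51486/5 ≈ 10297.200 → 10297.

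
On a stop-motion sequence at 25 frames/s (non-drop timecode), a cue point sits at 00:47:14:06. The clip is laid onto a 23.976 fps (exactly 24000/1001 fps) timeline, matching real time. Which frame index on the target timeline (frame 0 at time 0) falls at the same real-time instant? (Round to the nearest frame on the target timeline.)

frame 67954

Source frame index: (0×3600 + 47×60 + 14) × 25 + 6 = 70856.
Real time: 70856 / (25) = 70856/25 s.
Target frame: (70856/25) × (24000/1001) = 68021760/1001 ≈ 67953.806 → 67954.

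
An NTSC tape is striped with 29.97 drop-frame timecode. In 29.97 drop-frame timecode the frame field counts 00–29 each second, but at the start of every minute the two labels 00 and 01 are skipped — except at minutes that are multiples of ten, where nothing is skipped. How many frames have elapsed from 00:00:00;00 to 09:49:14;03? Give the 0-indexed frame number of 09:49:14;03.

1059561

Complete 10-minute blocks: 58, each 17982 frames → 1042956.
Remaining 9 whole minutes in the current block: 1800 + 8 × 1798 = 16184 frames.
Within the current minute: 14 × 30 + 3 − 2 = 421 (labels ;00/;01 skipped at this minute). Total = 1042956 + 16184 + 421 = 1059561.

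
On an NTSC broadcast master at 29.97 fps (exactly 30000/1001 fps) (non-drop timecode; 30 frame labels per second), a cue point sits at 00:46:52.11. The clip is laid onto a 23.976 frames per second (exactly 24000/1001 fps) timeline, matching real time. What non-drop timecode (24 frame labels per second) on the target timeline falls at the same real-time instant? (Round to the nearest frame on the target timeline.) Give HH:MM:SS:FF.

Source frame index: (0×3600 + 46×60 + 52) × 30 + 11 = 84371.
Real time: 84371 / (30000/1001) = 84455371/30000 s.
Target frame: (84455371/30000) × (24000/1001) = 337484/5 ≈ 67496.800 → 67497.
At 24 labels/s: frame 67497 → 00:46:52:09.

00:46:52:09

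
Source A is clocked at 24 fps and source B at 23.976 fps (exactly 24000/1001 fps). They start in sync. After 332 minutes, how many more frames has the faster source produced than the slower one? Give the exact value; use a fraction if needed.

332 min = 19920 s.
A emits 24 × 19920 = 478080 frames; B emits 24000/1001 × 19920 = 478080000/1001.
Difference = 478080/1001 frames (≈ 477.6024); B is behind A.

478080/1001 frames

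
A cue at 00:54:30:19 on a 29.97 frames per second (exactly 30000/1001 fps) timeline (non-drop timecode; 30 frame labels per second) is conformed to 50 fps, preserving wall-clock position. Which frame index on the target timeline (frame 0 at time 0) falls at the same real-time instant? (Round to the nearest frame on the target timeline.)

Source frame index: (0×3600 + 54×60 + 30) × 30 + 19 = 98119.
Real time: 98119 / (30000/1001) = 98217119/30000 s.
Target frame: (98217119/30000) × (50) = 98217119/600 ≈ 163695.198 → 163695.

frame 163695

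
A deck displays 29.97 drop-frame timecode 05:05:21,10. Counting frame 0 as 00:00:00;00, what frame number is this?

549090

As if non-drop at 30 labels/s: (5 × 3600 + 5 × 60 + 21) × 30 + 10 = 549640.
Minute boundaries passed: 305; those not divisible by 10: 305 − 30 = 275; dropped labels = 2 × 275 = 550.
Actual frame index = 549640 − 550 = 549090.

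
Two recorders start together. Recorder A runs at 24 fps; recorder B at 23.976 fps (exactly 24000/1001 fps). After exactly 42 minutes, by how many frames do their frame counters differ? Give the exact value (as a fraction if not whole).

42 min = 2520 s.
A emits 24 × 2520 = 60480 frames; B emits 24000/1001 × 2520 = 8640000/143.
Difference = 8640/143 frames (≈ 60.4196); B is behind A.

8640/143 frames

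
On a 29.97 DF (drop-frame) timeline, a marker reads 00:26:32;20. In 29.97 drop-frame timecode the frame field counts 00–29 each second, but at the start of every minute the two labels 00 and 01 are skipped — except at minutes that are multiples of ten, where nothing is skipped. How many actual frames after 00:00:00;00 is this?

47732

Complete 10-minute blocks: 2, each 17982 frames → 35964.
Remaining 6 whole minutes in the current block: 1800 + 5 × 1798 = 10790 frames.
Within the current minute: 32 × 30 + 20 − 2 = 978 (labels ;00/;01 skipped at this minute). Total = 35964 + 10790 + 978 = 47732.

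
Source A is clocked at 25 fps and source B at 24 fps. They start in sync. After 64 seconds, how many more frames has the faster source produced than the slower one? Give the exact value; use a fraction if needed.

64 frames

A emits 25 × 64 = 1600 frames; B emits 24 × 64 = 1536.
Difference = 64 frames; B is behind A.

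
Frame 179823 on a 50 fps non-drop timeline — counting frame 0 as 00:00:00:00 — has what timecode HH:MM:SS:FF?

179823 ÷ 50 = 3596 full seconds, remainder 23 frames.
3596 s = 0 h 59 min 56 s.
Timecode: 00:59:56:23.

00:59:56:23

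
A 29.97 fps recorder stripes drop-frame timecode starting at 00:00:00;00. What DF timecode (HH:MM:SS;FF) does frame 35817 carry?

00:19:55;03

Ten DF minutes hold 17982 frames, so frame 35817 lies in block 1 (frames 17982–35963) with 17835 frames into that block.
The block's first minute is 1800 frames and the rest 1798 each; 17835 frames reaches minute 9, so 1 × 18 + 9 × 2 = 36 labels have been skipped so far.
Adding those back, label number 35817 + 36 = 35853 at 30 labels/s is 1195 s + 3 f = 0 h 19 min 55 s frame 3, i.e. 00:19:55;03.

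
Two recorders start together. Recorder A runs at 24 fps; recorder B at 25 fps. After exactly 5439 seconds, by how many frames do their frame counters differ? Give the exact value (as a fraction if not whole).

A emits 24 × 5439 = 130536 frames; B emits 25 × 5439 = 135975.
Difference = 5439 frames; B is ahead of A.

5439 frames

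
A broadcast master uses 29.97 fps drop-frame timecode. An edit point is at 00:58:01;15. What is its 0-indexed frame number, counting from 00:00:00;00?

Complete 10-minute blocks: 5, each 17982 frames → 89910.
Remaining 8 whole minutes in the current block: 1800 + 7 × 1798 = 14386 frames.
Within the current minute: 1 × 30 + 15 − 2 = 43 (labels ;00/;01 skipped at this minute). Total = 89910 + 14386 + 43 = 104339.

104339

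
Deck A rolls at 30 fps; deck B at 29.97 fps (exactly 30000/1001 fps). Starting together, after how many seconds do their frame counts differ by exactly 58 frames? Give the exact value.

The gap grows by |30000/1001 − 30| = 30/1001 frames per second.
Time for a 58-frame gap: 58 ÷ (30/1001) = 29029/15 s.

29029/15 seconds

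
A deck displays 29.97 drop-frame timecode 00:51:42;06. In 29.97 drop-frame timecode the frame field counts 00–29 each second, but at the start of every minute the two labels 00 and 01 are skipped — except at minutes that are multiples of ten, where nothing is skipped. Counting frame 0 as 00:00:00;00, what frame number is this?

As if non-drop at 30 labels/s: (0 × 3600 + 51 × 60 + 42) × 30 + 6 = 93066.
Minute boundaries passed: 51; those not divisible by 10: 51 − 5 = 46; dropped labels = 2 × 46 = 92.
Actual frame index = 93066 − 92 = 92974.

92974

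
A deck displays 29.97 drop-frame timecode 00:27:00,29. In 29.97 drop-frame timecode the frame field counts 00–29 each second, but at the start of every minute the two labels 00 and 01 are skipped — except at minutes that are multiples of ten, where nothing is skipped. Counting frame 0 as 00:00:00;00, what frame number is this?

As if non-drop at 30 labels/s: (0 × 3600 + 27 × 60 + 0) × 30 + 29 = 48629.
Minute boundaries passed: 27; those not divisible by 10: 27 − 2 = 25; dropped labels = 2 × 25 = 50.
Actual frame index = 48629 − 50 = 48579.

48579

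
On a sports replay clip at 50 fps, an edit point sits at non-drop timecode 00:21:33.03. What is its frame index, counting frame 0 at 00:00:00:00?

frame 64653

Total seconds to the label: (0 × 3600 + 21 × 60 + 33) = 1293.
Frame index = 1293 × 50 + 3 = 64653.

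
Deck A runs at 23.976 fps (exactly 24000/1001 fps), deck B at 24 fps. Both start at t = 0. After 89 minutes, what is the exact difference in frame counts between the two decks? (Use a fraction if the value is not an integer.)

128160/1001 frames

89 min = 5340 s.
A emits 24000/1001 × 5340 = 128160000/1001 frames; B emits 24 × 5340 = 128160.
Difference = 128160/1001 frames (≈ 128.0320); B is ahead of A.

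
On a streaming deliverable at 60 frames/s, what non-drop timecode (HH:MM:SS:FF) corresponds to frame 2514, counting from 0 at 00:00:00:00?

2514 ÷ 60 = 41 full seconds, remainder 54 frames.
41 s = 0 h 0 min 41 s.
Timecode: 00:00:41:54.

00:00:41:54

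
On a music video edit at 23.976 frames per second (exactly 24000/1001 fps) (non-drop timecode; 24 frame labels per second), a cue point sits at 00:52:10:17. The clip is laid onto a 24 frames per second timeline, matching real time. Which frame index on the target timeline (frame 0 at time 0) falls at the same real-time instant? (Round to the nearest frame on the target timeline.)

Source frame index: (0×3600 + 52×60 + 10) × 24 + 17 = 75137.
Real time: 75137 / (24000/1001) = 75212137/24000 s.
Target frame: (75212137/24000) × (24) = 75212137/1000 ≈ 75212.137 → 75212.

frame 75212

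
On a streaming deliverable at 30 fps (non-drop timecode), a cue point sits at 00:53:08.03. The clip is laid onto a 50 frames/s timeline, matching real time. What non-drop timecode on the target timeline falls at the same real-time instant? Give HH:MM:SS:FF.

Source frame index: (0×3600 + 53×60 + 8) × 30 + 3 = 95643.
Real time: 95643 / (30) = 31881/10 s.
Target frame: (31881/10) × (50) = 159405.
At 50 labels/s: frame 159405 → 00:53:08:05.

00:53:08:05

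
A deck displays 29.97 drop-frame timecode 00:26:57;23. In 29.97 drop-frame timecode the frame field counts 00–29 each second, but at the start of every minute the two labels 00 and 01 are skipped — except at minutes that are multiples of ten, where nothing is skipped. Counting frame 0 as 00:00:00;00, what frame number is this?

48485

Complete 10-minute blocks: 2, each 17982 frames → 35964.
Remaining 6 whole minutes in the current block: 1800 + 5 × 1798 = 10790 frames.
Within the current minute: 57 × 30 + 23 − 2 = 1731 (labels ;00/;01 skipped at this minute). Total = 35964 + 10790 + 1731 = 48485.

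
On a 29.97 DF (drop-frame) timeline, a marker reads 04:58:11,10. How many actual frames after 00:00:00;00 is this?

Complete 10-minute blocks: 29, each 17982 frames → 521478.
Remaining 8 whole minutes in the current block: 1800 + 7 × 1798 = 14386 frames.
Within the current minute: 11 × 30 + 10 − 2 = 338 (labels ;00/;01 skipped at this minute). Total = 521478 + 14386 + 338 = 536202.

536202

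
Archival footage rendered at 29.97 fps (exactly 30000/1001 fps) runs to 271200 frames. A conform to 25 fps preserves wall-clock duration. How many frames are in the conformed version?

226226 frames

Target frames = source frames × (target rate / source rate) = 271200 × (25)/(30000/1001) = 271200 × 1001/1200 = 226226.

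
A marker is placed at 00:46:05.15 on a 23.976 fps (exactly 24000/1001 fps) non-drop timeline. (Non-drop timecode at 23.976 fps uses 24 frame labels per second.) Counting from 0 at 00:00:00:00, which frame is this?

frame 66375

Total seconds to the label: (0 × 3600 + 46 × 60 + 5) = 2765.
Frame index = 2765 × 24 + 15 = 66375.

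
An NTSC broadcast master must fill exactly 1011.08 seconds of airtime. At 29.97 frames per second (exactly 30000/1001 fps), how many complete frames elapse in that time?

30302 frames

Frames = 1011.08 × 30000/1001 = 4333200/143 ≈ 30302.0979.
Complete frames: 30302.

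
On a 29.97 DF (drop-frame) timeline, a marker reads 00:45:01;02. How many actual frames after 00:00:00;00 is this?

80950

Complete 10-minute blocks: 4, each 17982 frames → 71928.
Remaining 5 whole minutes in the current block: 1800 + 4 × 1798 = 8992 frames.
Within the current minute: 1 × 30 + 2 − 2 = 30 (labels ;00/;01 skipped at this minute). Total = 71928 + 8992 + 30 = 80950.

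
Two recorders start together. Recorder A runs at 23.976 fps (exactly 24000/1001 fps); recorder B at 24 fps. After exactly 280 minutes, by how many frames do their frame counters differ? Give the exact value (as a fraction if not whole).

57600/143 frames

280 min = 16800 s.
A emits 24000/1001 × 16800 = 57600000/143 frames; B emits 24 × 16800 = 403200.
Difference = 57600/143 frames (≈ 402.7972); B is ahead of A.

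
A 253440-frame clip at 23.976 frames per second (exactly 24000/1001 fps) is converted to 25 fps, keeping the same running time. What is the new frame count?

Target frames = source frames × (target rate / source rate) = 253440 × (25)/(24000/1001) = 253440 × 1001/960 = 264264.

264264 frames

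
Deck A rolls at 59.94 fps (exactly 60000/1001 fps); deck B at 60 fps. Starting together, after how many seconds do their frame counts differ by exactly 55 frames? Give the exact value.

The gap grows by |60 − 60000/1001| = 60/1001 frames per second.
Time for a 55-frame gap: 55 ÷ (60/1001) = 11011/12 s.

11011/12 seconds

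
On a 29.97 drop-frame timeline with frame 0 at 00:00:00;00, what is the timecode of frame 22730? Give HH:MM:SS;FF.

Each 10-minute DF block holds 10 × 60 × 30 − 9 × 2 = 17982 frames. 22730 ÷ 17982 → 1 full block, remainder 4748.
Within the partial block the first minute is 1800 frames and each further minute 1798, so 2 further minute boundaries passed. Total skipped labels = 18 × 1 + 2 × 2 = 22.
Non-drop label index = 22730 + 22 = 22752; at 30 labels/s that is 00:12:38:12, i.e. DF 00:12:38;12.

00:12:38;12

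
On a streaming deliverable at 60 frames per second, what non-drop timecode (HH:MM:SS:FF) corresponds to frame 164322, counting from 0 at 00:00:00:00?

00:45:38:42

164322 ÷ 60 = 2738 full seconds, remainder 42 frames.
2738 s = 0 h 45 min 38 s.
Timecode: 00:45:38:42.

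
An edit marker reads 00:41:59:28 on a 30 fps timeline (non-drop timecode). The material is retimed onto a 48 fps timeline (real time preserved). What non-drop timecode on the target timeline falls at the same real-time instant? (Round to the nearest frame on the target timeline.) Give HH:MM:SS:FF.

00:41:59:45

Source frame index: (0×3600 + 41×60 + 59) × 30 + 28 = 75598.
Real time: 75598 / (30) = 37799/15 s.
Target frame: (37799/15) × (48) = 604784/5 ≈ 120956.800 → 120957.
At 48 labels/s: frame 120957 → 00:41:59:45.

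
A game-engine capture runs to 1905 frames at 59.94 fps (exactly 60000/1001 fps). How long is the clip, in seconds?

Running time = 1905 / (60000/1001) = 31.78175 s.

31.78175 seconds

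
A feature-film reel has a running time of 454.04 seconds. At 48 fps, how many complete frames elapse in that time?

Frames = 454.04 × 48 = 544848/25 ≈ 21793.9200.
Complete frames: 21793.

21793 frames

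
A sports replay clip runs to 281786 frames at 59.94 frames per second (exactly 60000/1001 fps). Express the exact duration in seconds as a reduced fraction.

Running time = 281786 ÷ (60000/1001) = 281786 × 1001/60000 = 141033893/30000 s.

141033893/30000 seconds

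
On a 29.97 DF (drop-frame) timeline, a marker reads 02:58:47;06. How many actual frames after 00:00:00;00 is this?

321494

Complete 10-minute blocks: 17, each 17982 frames → 305694.
Remaining 8 whole minutes in the current block: 1800 + 7 × 1798 = 14386 frames.
Within the current minute: 47 × 30 + 6 − 2 = 1414 (labels ;00/;01 skipped at this minute). Total = 305694 + 14386 + 1414 = 321494.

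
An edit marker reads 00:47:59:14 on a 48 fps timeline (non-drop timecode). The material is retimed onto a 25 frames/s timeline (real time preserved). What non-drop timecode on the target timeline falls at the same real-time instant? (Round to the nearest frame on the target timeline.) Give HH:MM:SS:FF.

00:47:59:07

Source frame index: (0×3600 + 47×60 + 59) × 48 + 14 = 138206.
Real time: 138206 / (48) = 69103/24 s.
Target frame: (69103/24) × (25) = 1727575/24 ≈ 71982.292 → 71982.
At 25 labels/s: frame 71982 → 00:47:59:07.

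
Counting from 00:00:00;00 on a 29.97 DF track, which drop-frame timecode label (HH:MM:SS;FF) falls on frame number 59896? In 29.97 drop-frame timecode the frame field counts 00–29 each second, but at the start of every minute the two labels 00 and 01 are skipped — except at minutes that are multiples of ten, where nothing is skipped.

00:33:18;16

Ten DF minutes hold 17982 frames, so frame 59896 lies in block 3 (frames 53946–71927) with 5950 frames into that block.
The block's first minute is 1800 frames and the rest 1798 each; 5950 frames reaches minute 3, so 3 × 18 + 3 × 2 = 60 labels have been skipped so far.
Adding those back, label number 59896 + 60 = 59956 at 30 labels/s is 1998 s + 16 f = 0 h 33 min 18 s frame 16, i.e. 00:33:18;16.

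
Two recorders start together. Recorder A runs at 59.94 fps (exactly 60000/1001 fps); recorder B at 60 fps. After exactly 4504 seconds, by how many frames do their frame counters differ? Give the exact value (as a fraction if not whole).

270240/1001 frames

A emits 60000/1001 × 4504 = 270240000/1001 frames; B emits 60 × 4504 = 270240.
Difference = 270240/1001 frames (≈ 269.9700); B is ahead of A.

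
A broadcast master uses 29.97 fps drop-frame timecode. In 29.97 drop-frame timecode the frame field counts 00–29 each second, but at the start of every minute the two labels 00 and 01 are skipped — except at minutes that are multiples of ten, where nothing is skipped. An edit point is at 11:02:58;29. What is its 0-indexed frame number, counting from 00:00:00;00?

Complete 10-minute blocks: 66, each 17982 frames → 1186812.
Remaining 2 whole minutes in the current block: 1800 + 1 × 1798 = 3598 frames.
Within the current minute: 58 × 30 + 29 − 2 = 1767 (labels ;00/;01 skipped at this minute). Total = 1186812 + 3598 + 1767 = 1192177.

1192177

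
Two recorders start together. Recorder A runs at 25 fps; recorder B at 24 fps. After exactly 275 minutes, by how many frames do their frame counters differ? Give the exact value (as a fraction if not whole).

16500 frames

275 min = 16500 s.
A emits 25 × 16500 = 412500 frames; B emits 24 × 16500 = 396000.
Difference = 16500 frames; B is behind A.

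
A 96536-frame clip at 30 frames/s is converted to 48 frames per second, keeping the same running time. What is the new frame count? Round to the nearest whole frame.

Frames at target rate = 96536 × (48) / (30) = 772288/5 ≈ 154457.600.
Nearest whole frame: 154458.

154458 frames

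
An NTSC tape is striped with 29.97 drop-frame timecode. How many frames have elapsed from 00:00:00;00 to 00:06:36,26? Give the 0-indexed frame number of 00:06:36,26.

11894

As if non-drop at 30 labels/s: (0 × 3600 + 6 × 60 + 36) × 30 + 26 = 11906.
Minute boundaries passed: 6; those not divisible by 10: 6 − 0 = 6; dropped labels = 2 × 6 = 12.
Actual frame index = 11906 − 12 = 11894.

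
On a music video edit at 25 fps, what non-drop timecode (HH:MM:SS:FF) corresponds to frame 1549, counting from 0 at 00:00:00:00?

00:01:01:24

1549 ÷ 25 = 61 full seconds, remainder 24 frames.
61 s = 0 h 1 min 1 s.
Timecode: 00:01:01:24.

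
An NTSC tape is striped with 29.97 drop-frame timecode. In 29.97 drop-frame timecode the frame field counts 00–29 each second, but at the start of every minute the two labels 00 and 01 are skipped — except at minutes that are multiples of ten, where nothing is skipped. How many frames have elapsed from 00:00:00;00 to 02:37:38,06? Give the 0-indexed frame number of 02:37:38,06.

Complete 10-minute blocks: 15, each 17982 frames → 269730.
Remaining 7 whole minutes in the current block: 1800 + 6 × 1798 = 12588 frames.
Within the current minute: 38 × 30 + 6 − 2 = 1144 (labels ;00/;01 skipped at this minute). Total = 269730 + 12588 + 1144 = 283462.

283462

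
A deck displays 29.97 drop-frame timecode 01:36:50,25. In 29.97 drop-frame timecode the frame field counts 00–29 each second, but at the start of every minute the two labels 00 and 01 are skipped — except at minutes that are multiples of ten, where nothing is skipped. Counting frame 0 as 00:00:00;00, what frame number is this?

174151

As if non-drop at 30 labels/s: (1 × 3600 + 36 × 60 + 50) × 30 + 25 = 174325.
Minute boundaries passed: 96; those not divisible by 10: 96 − 9 = 87; dropped labels = 2 × 87 = 174.
Actual frame index = 174325 − 174 = 174151.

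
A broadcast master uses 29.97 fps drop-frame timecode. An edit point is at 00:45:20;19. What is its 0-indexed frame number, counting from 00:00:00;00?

Complete 10-minute blocks: 4, each 17982 frames → 71928.
Remaining 5 whole minutes in the current block: 1800 + 4 × 1798 = 8992 frames.
Within the current minute: 20 × 30 + 19 − 2 = 617 (labels ;00/;01 skipped at this minute). Total = 71928 + 8992 + 617 = 81537.

81537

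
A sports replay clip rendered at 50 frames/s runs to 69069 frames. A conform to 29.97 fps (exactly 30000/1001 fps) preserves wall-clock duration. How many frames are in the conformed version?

Target frames = source frames × (target rate / source rate) = 69069 × (30000/1001)/(50) = 69069 × 600/1001 = 41400.

41400 frames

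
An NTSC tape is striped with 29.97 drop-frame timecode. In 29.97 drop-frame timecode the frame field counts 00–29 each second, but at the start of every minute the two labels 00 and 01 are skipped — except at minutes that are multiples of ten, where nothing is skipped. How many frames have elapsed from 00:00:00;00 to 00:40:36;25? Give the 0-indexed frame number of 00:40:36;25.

Complete 10-minute blocks: 4, each 17982 frames → 71928.
Remaining 0 whole minutes in the current block: 0 frames.
Within the current minute: 36 × 30 + 25 = 1105. Total = 71928 + 0 + 1105 = 73033.

73033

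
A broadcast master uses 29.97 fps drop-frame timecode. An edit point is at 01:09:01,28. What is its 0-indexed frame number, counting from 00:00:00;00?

124132

As if non-drop at 30 labels/s: (1 × 3600 + 9 × 60 + 1) × 30 + 28 = 124258.
Minute boundaries passed: 69; those not divisible by 10: 69 − 6 = 63; dropped labels = 2 × 63 = 126.
Actual frame index = 124258 − 126 = 124132.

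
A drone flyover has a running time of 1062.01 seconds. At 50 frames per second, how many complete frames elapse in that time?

Frames = 1062.01 × 50 = 106201/2 ≈ 53100.5000.
Complete frames: 53100.

53100 frames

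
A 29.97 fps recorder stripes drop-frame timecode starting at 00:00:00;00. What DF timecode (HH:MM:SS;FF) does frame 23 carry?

00:00:00;23

Each 10-minute DF block holds 10 × 60 × 30 − 9 × 2 = 17982 frames. 23 ÷ 17982 → 0 full blocks, remainder 23.
Within the partial block the first minute is 1800 frames and each further minute 1798, so 0 further minute boundaries passed. Total skipped labels = 18 × 0 + 2 × 0 = 0.
Non-drop label index = 23 + 0 = 23; at 30 labels/s that is 00:00:00:23, i.e. DF 00:00:00;23.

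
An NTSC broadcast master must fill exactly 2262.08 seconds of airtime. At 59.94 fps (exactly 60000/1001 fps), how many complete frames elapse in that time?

135589 frames

Frames = 2262.08 × 60000/1001 = 135724800/1001 ≈ 135589.2108.
Complete frames: 135589.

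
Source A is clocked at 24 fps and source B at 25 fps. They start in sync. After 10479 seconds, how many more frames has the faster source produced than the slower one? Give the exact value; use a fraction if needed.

A emits 24 × 10479 = 251496 frames; B emits 25 × 10479 = 261975.
Difference = 10479 frames; B is ahead of A.

10479 frames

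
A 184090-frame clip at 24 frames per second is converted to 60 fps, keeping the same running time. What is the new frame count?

Target frames = source frames × (target rate / source rate) = 184090 × (60)/(24) = 184090 × 5/2 = 460225.

460225 frames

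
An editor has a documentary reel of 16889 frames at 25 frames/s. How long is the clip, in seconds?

675.56 seconds

Running time = 16889 / (25) = 675.56 s.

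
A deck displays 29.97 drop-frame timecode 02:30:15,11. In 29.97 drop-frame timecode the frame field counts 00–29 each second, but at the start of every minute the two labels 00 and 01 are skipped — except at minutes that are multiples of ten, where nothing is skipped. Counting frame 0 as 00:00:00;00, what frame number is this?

270191

Complete 10-minute blocks: 15, each 17982 frames → 269730.
Remaining 0 whole minutes in the current block: 0 frames.
Within the current minute: 15 × 30 + 11 = 461. Total = 269730 + 0 + 461 = 270191.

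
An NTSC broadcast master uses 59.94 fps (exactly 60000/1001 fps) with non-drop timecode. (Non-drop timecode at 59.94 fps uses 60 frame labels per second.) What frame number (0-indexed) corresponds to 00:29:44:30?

Total seconds to the label: (0 × 3600 + 29 × 60 + 44) = 1784.
Frame index = 1784 × 60 + 30 = 107070.

107070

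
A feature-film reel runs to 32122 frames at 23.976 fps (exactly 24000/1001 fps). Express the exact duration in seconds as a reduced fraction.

Running time = 32122 ÷ (24000/1001) = 32122 × 1001/24000 = 16077061/12000 s.

16077061/12000 seconds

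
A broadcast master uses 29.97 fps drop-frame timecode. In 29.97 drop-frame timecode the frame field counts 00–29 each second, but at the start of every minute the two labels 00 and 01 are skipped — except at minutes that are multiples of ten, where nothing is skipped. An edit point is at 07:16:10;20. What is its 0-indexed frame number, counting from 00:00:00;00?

784334

Complete 10-minute blocks: 43, each 17982 frames → 773226.
Remaining 6 whole minutes in the current block: 1800 + 5 × 1798 = 10790 frames.
Within the current minute: 10 × 30 + 20 − 2 = 318 (labels ;00/;01 skipped at this minute). Total = 773226 + 10790 + 318 = 784334.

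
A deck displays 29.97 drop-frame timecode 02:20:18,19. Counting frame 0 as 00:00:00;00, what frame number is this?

252307

As if non-drop at 30 labels/s: (2 × 3600 + 20 × 60 + 18) × 30 + 19 = 252559.
Minute boundaries passed: 140; those not divisible by 10: 140 − 14 = 126; dropped labels = 2 × 126 = 252.
Actual frame index = 252559 − 252 = 252307.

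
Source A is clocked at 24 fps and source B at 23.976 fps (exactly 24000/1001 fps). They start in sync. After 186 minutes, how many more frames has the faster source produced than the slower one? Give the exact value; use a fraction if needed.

186 min = 11160 s.
A emits 24 × 11160 = 267840 frames; B emits 24000/1001 × 11160 = 267840000/1001.
Difference = 267840/1001 frames (≈ 267.5724); B is behind A.

267840/1001 frames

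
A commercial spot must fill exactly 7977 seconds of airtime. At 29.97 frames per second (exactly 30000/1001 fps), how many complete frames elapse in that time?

Frames = 7977 × 30000/1001 = 239310000/1001 ≈ 239070.9291.
Complete frames: 239070.

239070 frames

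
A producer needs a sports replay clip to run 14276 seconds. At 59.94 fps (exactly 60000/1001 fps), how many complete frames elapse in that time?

Frames = 14276 × 60000/1001 = 856560000/1001 ≈ 855704.2957.
Complete frames: 855704.

855704 frames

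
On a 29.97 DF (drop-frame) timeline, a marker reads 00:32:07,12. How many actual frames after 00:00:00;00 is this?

57764

Complete 10-minute blocks: 3, each 17982 frames → 53946.
Remaining 2 whole minutes in the current block: 1800 + 1 × 1798 = 3598 frames.
Within the current minute: 7 × 30 + 12 − 2 = 220 (labels ;00/;01 skipped at this minute). Total = 53946 + 3598 + 220 = 57764.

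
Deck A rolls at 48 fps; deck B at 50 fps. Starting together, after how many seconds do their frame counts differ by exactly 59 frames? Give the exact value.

29.5 seconds

The gap grows by |50 − 48| = 2 frames per second.
Time for a 59-frame gap: 59 ÷ (2) = 29.5 s.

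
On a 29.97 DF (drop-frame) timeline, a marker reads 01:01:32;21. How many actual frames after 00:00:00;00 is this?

110671

Complete 10-minute blocks: 6, each 17982 frames → 107892.
Remaining 1 whole minute in the current block: 1800 + 0 × 1798 = 1800 frames.
Within the current minute: 32 × 30 + 21 − 2 = 979 (labels ;00/;01 skipped at this minute). Total = 107892 + 1800 + 979 = 110671.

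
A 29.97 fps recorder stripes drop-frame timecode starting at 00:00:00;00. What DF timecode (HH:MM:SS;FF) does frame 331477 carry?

03:04:20;09

Each 10-minute DF block holds 10 × 60 × 30 − 9 × 2 = 17982 frames. 331477 ÷ 17982 → 18 full blocks, remainder 7801.
Within the partial block the first minute is 1800 frames and each further minute 1798, so 4 further minute boundaries passed. Total skipped labels = 18 × 18 + 2 × 4 = 332.
Non-drop label index = 331477 + 332 = 331809; at 30 labels/s that is 03:04:20:09, i.e. DF 03:04:20;09.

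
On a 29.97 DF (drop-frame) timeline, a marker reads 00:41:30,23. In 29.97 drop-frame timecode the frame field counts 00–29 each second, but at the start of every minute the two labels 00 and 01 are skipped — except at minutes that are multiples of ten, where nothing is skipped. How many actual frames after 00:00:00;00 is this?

74649

As if non-drop at 30 labels/s: (0 × 3600 + 41 × 60 + 30) × 30 + 23 = 74723.
Minute boundaries passed: 41; those not divisible by 10: 41 − 4 = 37; dropped labels = 2 × 37 = 74.
Actual frame index = 74723 − 74 = 74649.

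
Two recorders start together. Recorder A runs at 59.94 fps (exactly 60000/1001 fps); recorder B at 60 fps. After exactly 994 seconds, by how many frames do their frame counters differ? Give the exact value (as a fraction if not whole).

8520/143 frames

A emits 60000/1001 × 994 = 8520000/143 frames; B emits 60 × 994 = 59640.
Difference = 8520/143 frames (≈ 59.5804); B is ahead of A.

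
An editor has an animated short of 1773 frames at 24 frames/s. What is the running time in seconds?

Running time = 1773 / (24) = 73.875 s.

73.875 seconds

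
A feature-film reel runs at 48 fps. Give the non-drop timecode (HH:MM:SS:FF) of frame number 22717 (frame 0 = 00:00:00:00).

00:07:53:13

22717 ÷ 48 = 473 full seconds, remainder 13 frames.
473 s = 0 h 7 min 53 s.
Timecode: 00:07:53:13.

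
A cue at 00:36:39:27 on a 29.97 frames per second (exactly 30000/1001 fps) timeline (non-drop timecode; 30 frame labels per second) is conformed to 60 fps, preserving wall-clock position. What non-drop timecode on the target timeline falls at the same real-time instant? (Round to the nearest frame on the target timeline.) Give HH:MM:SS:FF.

Source frame index: (0×3600 + 36×60 + 39) × 30 + 27 = 65997.
Real time: 65997 / (30000/1001) = 22020999/10000 s.
Target frame: (22020999/10000) × (60) = 66062997/500 ≈ 132125.994 → 132126.
At 60 labels/s: frame 132126 → 00:36:42:06.

00:36:42:06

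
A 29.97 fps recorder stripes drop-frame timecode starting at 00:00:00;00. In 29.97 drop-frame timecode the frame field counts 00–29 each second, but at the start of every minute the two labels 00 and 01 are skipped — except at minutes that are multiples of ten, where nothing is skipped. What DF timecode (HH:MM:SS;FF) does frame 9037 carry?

Each 10-minute DF block holds 10 × 60 × 30 − 9 × 2 = 17982 frames. 9037 ÷ 17982 → 0 full blocks, remainder 9037.
Within the partial block the first minute is 1800 frames and each further minute 1798, so 5 further minute boundaries passed. Total skipped labels = 18 × 0 + 2 × 5 = 10.
Non-drop label index = 9037 + 10 = 9047; at 30 labels/s that is 00:05:01:17, i.e. DF 00:05:01;17.

00:05:01;17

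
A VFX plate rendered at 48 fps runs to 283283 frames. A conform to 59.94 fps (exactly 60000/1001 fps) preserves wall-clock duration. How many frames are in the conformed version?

353750 frames

Target frames = source frames × (target rate / source rate) = 283283 × (60000/1001)/(48) = 283283 × 1250/1001 = 353750.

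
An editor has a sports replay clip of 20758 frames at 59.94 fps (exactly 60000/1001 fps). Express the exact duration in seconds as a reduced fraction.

Running time = 20758 ÷ (60000/1001) = 20758 × 1001/60000 = 10389379/30000 s.

10389379/30000 seconds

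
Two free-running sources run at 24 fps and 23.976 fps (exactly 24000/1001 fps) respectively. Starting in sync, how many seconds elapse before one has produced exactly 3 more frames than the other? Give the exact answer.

The gap grows by |24000/1001 − 24| = 24/1001 frames per second.
Time for a 3-frame gap: 3 ÷ (24/1001) = 125.125 s.

125.125 seconds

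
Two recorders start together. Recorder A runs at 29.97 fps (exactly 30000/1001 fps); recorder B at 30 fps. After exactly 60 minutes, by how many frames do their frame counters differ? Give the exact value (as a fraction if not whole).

60 min = 3600 s.
A emits 30000/1001 × 3600 = 108000000/1001 frames; B emits 30 × 3600 = 108000.
Difference = 108000/1001 frames (≈ 107.8921); B is ahead of A.

108000/1001 frames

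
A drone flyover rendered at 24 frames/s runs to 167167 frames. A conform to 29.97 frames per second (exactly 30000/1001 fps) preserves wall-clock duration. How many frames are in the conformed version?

208750 frames

Target frames = source frames × (target rate / source rate) = 167167 × (30000/1001)/(24) = 167167 × 1250/1001 = 208750.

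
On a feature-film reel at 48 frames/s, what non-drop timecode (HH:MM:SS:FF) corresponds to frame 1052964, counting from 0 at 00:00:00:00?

1052964 ÷ 48 = 21936 full seconds, remainder 36 frames.
21936 s = 6 h 5 min 36 s.
Timecode: 06:05:36:36.

06:05:36:36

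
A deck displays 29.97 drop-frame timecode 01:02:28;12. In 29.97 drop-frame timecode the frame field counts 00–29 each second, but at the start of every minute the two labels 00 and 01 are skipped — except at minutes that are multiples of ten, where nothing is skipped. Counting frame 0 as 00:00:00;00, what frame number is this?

112340

Complete 10-minute blocks: 6, each 17982 frames → 107892.
Remaining 2 whole minutes in the current block: 1800 + 1 × 1798 = 3598 frames.
Within the current minute: 28 × 30 + 12 − 2 = 850 (labels ;00/;01 skipped at this minute). Total = 107892 + 3598 + 850 = 112340.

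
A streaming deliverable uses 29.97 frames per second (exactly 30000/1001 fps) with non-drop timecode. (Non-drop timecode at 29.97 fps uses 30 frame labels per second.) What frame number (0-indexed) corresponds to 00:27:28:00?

Total seconds to the label: (0 × 3600 + 27 × 60 + 28) = 1648.
Frame index = 1648 × 30 + 0 = 49440.

49440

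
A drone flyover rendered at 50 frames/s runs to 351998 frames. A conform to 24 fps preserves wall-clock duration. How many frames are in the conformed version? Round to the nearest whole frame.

168959 frames

Frames at target rate = 351998 × (24) / (50) = 4223976/25 ≈ 168959.040.
Nearest whole frame: 168959.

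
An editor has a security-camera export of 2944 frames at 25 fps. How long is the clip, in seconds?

117.76 seconds

Running time = 2944 / (25) = 117.76 s.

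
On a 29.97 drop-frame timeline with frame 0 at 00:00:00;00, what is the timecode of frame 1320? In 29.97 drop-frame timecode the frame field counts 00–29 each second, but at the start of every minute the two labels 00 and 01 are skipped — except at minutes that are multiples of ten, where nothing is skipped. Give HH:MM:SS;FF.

00:00:44;00

Ten DF minutes hold 17982 frames, so frame 1320 lies in block 0 (frames 0–17981) with 1320 frames into that block.
The block's first minute is 1800 frames and the rest 1798 each; 1320 frames reaches minute 0, so 0 × 18 + 0 × 2 = 0 labels have been skipped so far.
Adding those back, label number 1320 + 0 = 1320 at 30 labels/s is 44 s + 0 f = 0 h 0 min 44 s frame 0, i.e. 00:00:44;00.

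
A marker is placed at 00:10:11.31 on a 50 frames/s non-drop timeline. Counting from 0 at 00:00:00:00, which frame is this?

30581

Total seconds to the label: (0 × 3600 + 10 × 60 + 11) = 611.
Frame index = 611 × 50 + 31 = 30581.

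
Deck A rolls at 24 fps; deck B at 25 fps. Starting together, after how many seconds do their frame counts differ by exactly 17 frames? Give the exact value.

17 seconds

The gap grows by |25 − 24| = 1 frame per second.
Time for a 17-frame gap: 17 ÷ (1) = 17 s.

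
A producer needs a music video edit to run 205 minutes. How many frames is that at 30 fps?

369000 frames

205 min = 12300 s.
Frames = 12300 × 30 = 369000.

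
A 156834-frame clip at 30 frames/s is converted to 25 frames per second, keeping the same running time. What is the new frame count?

130695 frames

Target frames = source frames × (target rate / source rate) = 156834 × (25)/(30) = 156834 × 5/6 = 130695.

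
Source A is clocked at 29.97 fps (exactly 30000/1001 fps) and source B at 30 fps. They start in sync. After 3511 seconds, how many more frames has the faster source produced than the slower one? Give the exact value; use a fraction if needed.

105330/1001 frames

A emits 30000/1001 × 3511 = 105330000/1001 frames; B emits 30 × 3511 = 105330.
Difference = 105330/1001 frames (≈ 105.2248); B is ahead of A.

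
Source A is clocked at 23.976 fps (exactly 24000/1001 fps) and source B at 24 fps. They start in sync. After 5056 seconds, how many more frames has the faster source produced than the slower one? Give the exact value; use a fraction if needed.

A emits 24000/1001 × 5056 = 121344000/1001 frames; B emits 24 × 5056 = 121344.
Difference = 121344/1001 frames (≈ 121.2228); B is ahead of A.

121344/1001 frames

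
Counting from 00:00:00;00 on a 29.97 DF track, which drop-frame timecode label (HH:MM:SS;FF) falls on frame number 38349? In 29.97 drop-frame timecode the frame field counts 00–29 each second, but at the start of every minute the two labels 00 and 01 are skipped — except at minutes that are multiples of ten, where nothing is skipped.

Each 10-minute DF block holds 10 × 60 × 30 − 9 × 2 = 17982 frames. 38349 ÷ 17982 → 2 full blocks, remainder 2385.
Within the partial block the first minute is 1800 frames and each further minute 1798, so 1 further minute boundary passed. Total skipped labels = 18 × 2 + 2 × 1 = 38.
Non-drop label index = 38349 + 38 = 38387; at 30 labels/s that is 00:21:19:17, i.e. DF 00:21:19;17.

00:21:19;17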